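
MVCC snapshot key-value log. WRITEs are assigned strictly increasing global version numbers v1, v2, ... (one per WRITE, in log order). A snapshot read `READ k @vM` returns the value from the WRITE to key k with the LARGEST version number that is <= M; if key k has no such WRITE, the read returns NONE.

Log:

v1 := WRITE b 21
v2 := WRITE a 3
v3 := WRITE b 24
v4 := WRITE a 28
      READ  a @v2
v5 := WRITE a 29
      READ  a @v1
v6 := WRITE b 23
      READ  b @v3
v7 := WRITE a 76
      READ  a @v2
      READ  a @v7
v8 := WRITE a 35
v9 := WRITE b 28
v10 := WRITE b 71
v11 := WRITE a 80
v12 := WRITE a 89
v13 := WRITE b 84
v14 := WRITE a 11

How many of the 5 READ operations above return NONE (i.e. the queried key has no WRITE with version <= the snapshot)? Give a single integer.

v1: WRITE b=21  (b history now [(1, 21)])
v2: WRITE a=3  (a history now [(2, 3)])
v3: WRITE b=24  (b history now [(1, 21), (3, 24)])
v4: WRITE a=28  (a history now [(2, 3), (4, 28)])
READ a @v2: history=[(2, 3), (4, 28)] -> pick v2 -> 3
v5: WRITE a=29  (a history now [(2, 3), (4, 28), (5, 29)])
READ a @v1: history=[(2, 3), (4, 28), (5, 29)] -> no version <= 1 -> NONE
v6: WRITE b=23  (b history now [(1, 21), (3, 24), (6, 23)])
READ b @v3: history=[(1, 21), (3, 24), (6, 23)] -> pick v3 -> 24
v7: WRITE a=76  (a history now [(2, 3), (4, 28), (5, 29), (7, 76)])
READ a @v2: history=[(2, 3), (4, 28), (5, 29), (7, 76)] -> pick v2 -> 3
READ a @v7: history=[(2, 3), (4, 28), (5, 29), (7, 76)] -> pick v7 -> 76
v8: WRITE a=35  (a history now [(2, 3), (4, 28), (5, 29), (7, 76), (8, 35)])
v9: WRITE b=28  (b history now [(1, 21), (3, 24), (6, 23), (9, 28)])
v10: WRITE b=71  (b history now [(1, 21), (3, 24), (6, 23), (9, 28), (10, 71)])
v11: WRITE a=80  (a history now [(2, 3), (4, 28), (5, 29), (7, 76), (8, 35), (11, 80)])
v12: WRITE a=89  (a history now [(2, 3), (4, 28), (5, 29), (7, 76), (8, 35), (11, 80), (12, 89)])
v13: WRITE b=84  (b history now [(1, 21), (3, 24), (6, 23), (9, 28), (10, 71), (13, 84)])
v14: WRITE a=11  (a history now [(2, 3), (4, 28), (5, 29), (7, 76), (8, 35), (11, 80), (12, 89), (14, 11)])
Read results in order: ['3', 'NONE', '24', '3', '76']
NONE count = 1

Answer: 1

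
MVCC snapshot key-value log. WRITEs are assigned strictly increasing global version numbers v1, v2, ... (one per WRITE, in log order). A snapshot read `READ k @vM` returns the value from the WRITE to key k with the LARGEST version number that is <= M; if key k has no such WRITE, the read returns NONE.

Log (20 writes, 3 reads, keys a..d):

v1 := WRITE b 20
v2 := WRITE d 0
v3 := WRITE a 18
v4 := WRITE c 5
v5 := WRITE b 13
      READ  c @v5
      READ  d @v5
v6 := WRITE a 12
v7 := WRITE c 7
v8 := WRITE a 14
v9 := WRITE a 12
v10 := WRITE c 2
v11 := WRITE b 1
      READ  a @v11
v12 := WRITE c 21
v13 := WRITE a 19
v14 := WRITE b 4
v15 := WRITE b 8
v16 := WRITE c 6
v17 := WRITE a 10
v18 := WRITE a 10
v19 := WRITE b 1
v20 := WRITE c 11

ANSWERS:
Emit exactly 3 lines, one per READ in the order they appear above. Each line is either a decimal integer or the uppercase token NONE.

Answer: 5
0
12

Derivation:
v1: WRITE b=20  (b history now [(1, 20)])
v2: WRITE d=0  (d history now [(2, 0)])
v3: WRITE a=18  (a history now [(3, 18)])
v4: WRITE c=5  (c history now [(4, 5)])
v5: WRITE b=13  (b history now [(1, 20), (5, 13)])
READ c @v5: history=[(4, 5)] -> pick v4 -> 5
READ d @v5: history=[(2, 0)] -> pick v2 -> 0
v6: WRITE a=12  (a history now [(3, 18), (6, 12)])
v7: WRITE c=7  (c history now [(4, 5), (7, 7)])
v8: WRITE a=14  (a history now [(3, 18), (6, 12), (8, 14)])
v9: WRITE a=12  (a history now [(3, 18), (6, 12), (8, 14), (9, 12)])
v10: WRITE c=2  (c history now [(4, 5), (7, 7), (10, 2)])
v11: WRITE b=1  (b history now [(1, 20), (5, 13), (11, 1)])
READ a @v11: history=[(3, 18), (6, 12), (8, 14), (9, 12)] -> pick v9 -> 12
v12: WRITE c=21  (c history now [(4, 5), (7, 7), (10, 2), (12, 21)])
v13: WRITE a=19  (a history now [(3, 18), (6, 12), (8, 14), (9, 12), (13, 19)])
v14: WRITE b=4  (b history now [(1, 20), (5, 13), (11, 1), (14, 4)])
v15: WRITE b=8  (b history now [(1, 20), (5, 13), (11, 1), (14, 4), (15, 8)])
v16: WRITE c=6  (c history now [(4, 5), (7, 7), (10, 2), (12, 21), (16, 6)])
v17: WRITE a=10  (a history now [(3, 18), (6, 12), (8, 14), (9, 12), (13, 19), (17, 10)])
v18: WRITE a=10  (a history now [(3, 18), (6, 12), (8, 14), (9, 12), (13, 19), (17, 10), (18, 10)])
v19: WRITE b=1  (b history now [(1, 20), (5, 13), (11, 1), (14, 4), (15, 8), (19, 1)])
v20: WRITE c=11  (c history now [(4, 5), (7, 7), (10, 2), (12, 21), (16, 6), (20, 11)])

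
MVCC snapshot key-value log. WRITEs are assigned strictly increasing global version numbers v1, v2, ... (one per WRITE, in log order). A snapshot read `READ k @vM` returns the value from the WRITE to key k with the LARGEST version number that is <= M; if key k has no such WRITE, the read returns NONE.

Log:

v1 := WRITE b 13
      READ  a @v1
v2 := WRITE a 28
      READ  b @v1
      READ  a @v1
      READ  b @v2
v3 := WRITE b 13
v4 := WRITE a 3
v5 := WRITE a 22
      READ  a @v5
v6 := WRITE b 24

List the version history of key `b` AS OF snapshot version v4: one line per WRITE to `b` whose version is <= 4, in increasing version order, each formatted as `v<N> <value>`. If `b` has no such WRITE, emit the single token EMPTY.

Answer: v1 13
v3 13

Derivation:
Scan writes for key=b with version <= 4:
  v1 WRITE b 13 -> keep
  v2 WRITE a 28 -> skip
  v3 WRITE b 13 -> keep
  v4 WRITE a 3 -> skip
  v5 WRITE a 22 -> skip
  v6 WRITE b 24 -> drop (> snap)
Collected: [(1, 13), (3, 13)]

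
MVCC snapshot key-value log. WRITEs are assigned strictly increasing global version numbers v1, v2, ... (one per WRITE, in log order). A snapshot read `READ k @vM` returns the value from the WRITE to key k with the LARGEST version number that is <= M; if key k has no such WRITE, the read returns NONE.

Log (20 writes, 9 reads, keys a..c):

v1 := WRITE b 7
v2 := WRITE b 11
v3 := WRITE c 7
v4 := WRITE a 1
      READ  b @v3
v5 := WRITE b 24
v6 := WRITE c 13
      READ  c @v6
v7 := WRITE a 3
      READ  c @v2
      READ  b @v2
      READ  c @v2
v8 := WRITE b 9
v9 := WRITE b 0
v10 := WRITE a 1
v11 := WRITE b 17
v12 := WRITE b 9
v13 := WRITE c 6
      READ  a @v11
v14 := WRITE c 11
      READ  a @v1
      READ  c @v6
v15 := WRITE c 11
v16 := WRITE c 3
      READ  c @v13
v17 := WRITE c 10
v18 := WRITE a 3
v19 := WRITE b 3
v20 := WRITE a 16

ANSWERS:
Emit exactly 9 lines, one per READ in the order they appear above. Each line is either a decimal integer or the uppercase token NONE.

v1: WRITE b=7  (b history now [(1, 7)])
v2: WRITE b=11  (b history now [(1, 7), (2, 11)])
v3: WRITE c=7  (c history now [(3, 7)])
v4: WRITE a=1  (a history now [(4, 1)])
READ b @v3: history=[(1, 7), (2, 11)] -> pick v2 -> 11
v5: WRITE b=24  (b history now [(1, 7), (2, 11), (5, 24)])
v6: WRITE c=13  (c history now [(3, 7), (6, 13)])
READ c @v6: history=[(3, 7), (6, 13)] -> pick v6 -> 13
v7: WRITE a=3  (a history now [(4, 1), (7, 3)])
READ c @v2: history=[(3, 7), (6, 13)] -> no version <= 2 -> NONE
READ b @v2: history=[(1, 7), (2, 11), (5, 24)] -> pick v2 -> 11
READ c @v2: history=[(3, 7), (6, 13)] -> no version <= 2 -> NONE
v8: WRITE b=9  (b history now [(1, 7), (2, 11), (5, 24), (8, 9)])
v9: WRITE b=0  (b history now [(1, 7), (2, 11), (5, 24), (8, 9), (9, 0)])
v10: WRITE a=1  (a history now [(4, 1), (7, 3), (10, 1)])
v11: WRITE b=17  (b history now [(1, 7), (2, 11), (5, 24), (8, 9), (9, 0), (11, 17)])
v12: WRITE b=9  (b history now [(1, 7), (2, 11), (5, 24), (8, 9), (9, 0), (11, 17), (12, 9)])
v13: WRITE c=6  (c history now [(3, 7), (6, 13), (13, 6)])
READ a @v11: history=[(4, 1), (7, 3), (10, 1)] -> pick v10 -> 1
v14: WRITE c=11  (c history now [(3, 7), (6, 13), (13, 6), (14, 11)])
READ a @v1: history=[(4, 1), (7, 3), (10, 1)] -> no version <= 1 -> NONE
READ c @v6: history=[(3, 7), (6, 13), (13, 6), (14, 11)] -> pick v6 -> 13
v15: WRITE c=11  (c history now [(3, 7), (6, 13), (13, 6), (14, 11), (15, 11)])
v16: WRITE c=3  (c history now [(3, 7), (6, 13), (13, 6), (14, 11), (15, 11), (16, 3)])
READ c @v13: history=[(3, 7), (6, 13), (13, 6), (14, 11), (15, 11), (16, 3)] -> pick v13 -> 6
v17: WRITE c=10  (c history now [(3, 7), (6, 13), (13, 6), (14, 11), (15, 11), (16, 3), (17, 10)])
v18: WRITE a=3  (a history now [(4, 1), (7, 3), (10, 1), (18, 3)])
v19: WRITE b=3  (b history now [(1, 7), (2, 11), (5, 24), (8, 9), (9, 0), (11, 17), (12, 9), (19, 3)])
v20: WRITE a=16  (a history now [(4, 1), (7, 3), (10, 1), (18, 3), (20, 16)])

Answer: 11
13
NONE
11
NONE
1
NONE
13
6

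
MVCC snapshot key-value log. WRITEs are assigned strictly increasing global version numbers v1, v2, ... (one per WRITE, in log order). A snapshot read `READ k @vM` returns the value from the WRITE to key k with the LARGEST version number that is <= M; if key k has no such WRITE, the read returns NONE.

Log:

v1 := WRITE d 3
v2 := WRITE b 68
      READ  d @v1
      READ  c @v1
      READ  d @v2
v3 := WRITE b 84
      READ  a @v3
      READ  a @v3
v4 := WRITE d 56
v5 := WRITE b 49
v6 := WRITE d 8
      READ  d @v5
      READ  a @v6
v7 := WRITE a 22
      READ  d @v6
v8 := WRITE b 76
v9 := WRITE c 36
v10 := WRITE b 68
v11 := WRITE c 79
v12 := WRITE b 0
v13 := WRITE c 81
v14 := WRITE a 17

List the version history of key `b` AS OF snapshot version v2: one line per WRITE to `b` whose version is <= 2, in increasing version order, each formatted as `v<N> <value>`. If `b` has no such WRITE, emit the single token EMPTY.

Scan writes for key=b with version <= 2:
  v1 WRITE d 3 -> skip
  v2 WRITE b 68 -> keep
  v3 WRITE b 84 -> drop (> snap)
  v4 WRITE d 56 -> skip
  v5 WRITE b 49 -> drop (> snap)
  v6 WRITE d 8 -> skip
  v7 WRITE a 22 -> skip
  v8 WRITE b 76 -> drop (> snap)
  v9 WRITE c 36 -> skip
  v10 WRITE b 68 -> drop (> snap)
  v11 WRITE c 79 -> skip
  v12 WRITE b 0 -> drop (> snap)
  v13 WRITE c 81 -> skip
  v14 WRITE a 17 -> skip
Collected: [(2, 68)]

Answer: v2 68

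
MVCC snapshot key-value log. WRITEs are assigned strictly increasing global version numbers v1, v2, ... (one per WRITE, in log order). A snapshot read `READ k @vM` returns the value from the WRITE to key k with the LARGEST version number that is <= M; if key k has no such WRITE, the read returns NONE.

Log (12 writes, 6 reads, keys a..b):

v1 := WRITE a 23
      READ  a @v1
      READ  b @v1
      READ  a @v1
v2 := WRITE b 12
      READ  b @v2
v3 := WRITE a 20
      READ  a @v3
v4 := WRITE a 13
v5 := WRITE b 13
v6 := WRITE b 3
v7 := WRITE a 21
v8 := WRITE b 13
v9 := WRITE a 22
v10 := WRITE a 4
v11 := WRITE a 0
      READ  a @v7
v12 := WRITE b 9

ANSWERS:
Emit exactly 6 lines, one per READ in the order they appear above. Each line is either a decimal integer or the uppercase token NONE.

v1: WRITE a=23  (a history now [(1, 23)])
READ a @v1: history=[(1, 23)] -> pick v1 -> 23
READ b @v1: history=[] -> no version <= 1 -> NONE
READ a @v1: history=[(1, 23)] -> pick v1 -> 23
v2: WRITE b=12  (b history now [(2, 12)])
READ b @v2: history=[(2, 12)] -> pick v2 -> 12
v3: WRITE a=20  (a history now [(1, 23), (3, 20)])
READ a @v3: history=[(1, 23), (3, 20)] -> pick v3 -> 20
v4: WRITE a=13  (a history now [(1, 23), (3, 20), (4, 13)])
v5: WRITE b=13  (b history now [(2, 12), (5, 13)])
v6: WRITE b=3  (b history now [(2, 12), (5, 13), (6, 3)])
v7: WRITE a=21  (a history now [(1, 23), (3, 20), (4, 13), (7, 21)])
v8: WRITE b=13  (b history now [(2, 12), (5, 13), (6, 3), (8, 13)])
v9: WRITE a=22  (a history now [(1, 23), (3, 20), (4, 13), (7, 21), (9, 22)])
v10: WRITE a=4  (a history now [(1, 23), (3, 20), (4, 13), (7, 21), (9, 22), (10, 4)])
v11: WRITE a=0  (a history now [(1, 23), (3, 20), (4, 13), (7, 21), (9, 22), (10, 4), (11, 0)])
READ a @v7: history=[(1, 23), (3, 20), (4, 13), (7, 21), (9, 22), (10, 4), (11, 0)] -> pick v7 -> 21
v12: WRITE b=9  (b history now [(2, 12), (5, 13), (6, 3), (8, 13), (12, 9)])

Answer: 23
NONE
23
12
20
21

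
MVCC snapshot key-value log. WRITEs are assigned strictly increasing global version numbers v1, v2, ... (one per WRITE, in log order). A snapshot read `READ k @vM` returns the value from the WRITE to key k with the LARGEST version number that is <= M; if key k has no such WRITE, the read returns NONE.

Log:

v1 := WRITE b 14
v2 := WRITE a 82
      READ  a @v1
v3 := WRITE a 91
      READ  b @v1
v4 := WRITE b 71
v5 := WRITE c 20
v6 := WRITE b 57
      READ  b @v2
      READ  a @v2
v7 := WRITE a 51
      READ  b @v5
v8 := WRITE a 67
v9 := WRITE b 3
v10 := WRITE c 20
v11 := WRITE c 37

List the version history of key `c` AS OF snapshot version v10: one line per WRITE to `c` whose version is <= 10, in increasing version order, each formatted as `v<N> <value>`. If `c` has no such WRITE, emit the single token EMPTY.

Answer: v5 20
v10 20

Derivation:
Scan writes for key=c with version <= 10:
  v1 WRITE b 14 -> skip
  v2 WRITE a 82 -> skip
  v3 WRITE a 91 -> skip
  v4 WRITE b 71 -> skip
  v5 WRITE c 20 -> keep
  v6 WRITE b 57 -> skip
  v7 WRITE a 51 -> skip
  v8 WRITE a 67 -> skip
  v9 WRITE b 3 -> skip
  v10 WRITE c 20 -> keep
  v11 WRITE c 37 -> drop (> snap)
Collected: [(5, 20), (10, 20)]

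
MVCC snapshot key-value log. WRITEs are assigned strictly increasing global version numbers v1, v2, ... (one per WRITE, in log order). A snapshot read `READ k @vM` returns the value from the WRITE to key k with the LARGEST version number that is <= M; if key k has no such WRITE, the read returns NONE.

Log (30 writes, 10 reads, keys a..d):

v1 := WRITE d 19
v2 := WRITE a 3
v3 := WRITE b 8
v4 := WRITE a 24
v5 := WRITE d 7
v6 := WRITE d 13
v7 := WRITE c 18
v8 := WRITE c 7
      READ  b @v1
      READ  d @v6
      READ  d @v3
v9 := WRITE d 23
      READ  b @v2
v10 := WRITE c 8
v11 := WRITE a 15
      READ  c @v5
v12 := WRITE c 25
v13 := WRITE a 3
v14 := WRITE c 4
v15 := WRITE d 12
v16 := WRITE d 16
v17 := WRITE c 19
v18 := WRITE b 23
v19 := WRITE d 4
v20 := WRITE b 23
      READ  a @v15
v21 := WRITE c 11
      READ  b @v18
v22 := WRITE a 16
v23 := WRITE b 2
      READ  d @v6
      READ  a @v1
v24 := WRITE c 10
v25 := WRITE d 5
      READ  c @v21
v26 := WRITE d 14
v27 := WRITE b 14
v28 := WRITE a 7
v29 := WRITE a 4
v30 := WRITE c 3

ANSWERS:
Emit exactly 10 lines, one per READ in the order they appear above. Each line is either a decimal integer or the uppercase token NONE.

Answer: NONE
13
19
NONE
NONE
3
23
13
NONE
11

Derivation:
v1: WRITE d=19  (d history now [(1, 19)])
v2: WRITE a=3  (a history now [(2, 3)])
v3: WRITE b=8  (b history now [(3, 8)])
v4: WRITE a=24  (a history now [(2, 3), (4, 24)])
v5: WRITE d=7  (d history now [(1, 19), (5, 7)])
v6: WRITE d=13  (d history now [(1, 19), (5, 7), (6, 13)])
v7: WRITE c=18  (c history now [(7, 18)])
v8: WRITE c=7  (c history now [(7, 18), (8, 7)])
READ b @v1: history=[(3, 8)] -> no version <= 1 -> NONE
READ d @v6: history=[(1, 19), (5, 7), (6, 13)] -> pick v6 -> 13
READ d @v3: history=[(1, 19), (5, 7), (6, 13)] -> pick v1 -> 19
v9: WRITE d=23  (d history now [(1, 19), (5, 7), (6, 13), (9, 23)])
READ b @v2: history=[(3, 8)] -> no version <= 2 -> NONE
v10: WRITE c=8  (c history now [(7, 18), (8, 7), (10, 8)])
v11: WRITE a=15  (a history now [(2, 3), (4, 24), (11, 15)])
READ c @v5: history=[(7, 18), (8, 7), (10, 8)] -> no version <= 5 -> NONE
v12: WRITE c=25  (c history now [(7, 18), (8, 7), (10, 8), (12, 25)])
v13: WRITE a=3  (a history now [(2, 3), (4, 24), (11, 15), (13, 3)])
v14: WRITE c=4  (c history now [(7, 18), (8, 7), (10, 8), (12, 25), (14, 4)])
v15: WRITE d=12  (d history now [(1, 19), (5, 7), (6, 13), (9, 23), (15, 12)])
v16: WRITE d=16  (d history now [(1, 19), (5, 7), (6, 13), (9, 23), (15, 12), (16, 16)])
v17: WRITE c=19  (c history now [(7, 18), (8, 7), (10, 8), (12, 25), (14, 4), (17, 19)])
v18: WRITE b=23  (b history now [(3, 8), (18, 23)])
v19: WRITE d=4  (d history now [(1, 19), (5, 7), (6, 13), (9, 23), (15, 12), (16, 16), (19, 4)])
v20: WRITE b=23  (b history now [(3, 8), (18, 23), (20, 23)])
READ a @v15: history=[(2, 3), (4, 24), (11, 15), (13, 3)] -> pick v13 -> 3
v21: WRITE c=11  (c history now [(7, 18), (8, 7), (10, 8), (12, 25), (14, 4), (17, 19), (21, 11)])
READ b @v18: history=[(3, 8), (18, 23), (20, 23)] -> pick v18 -> 23
v22: WRITE a=16  (a history now [(2, 3), (4, 24), (11, 15), (13, 3), (22, 16)])
v23: WRITE b=2  (b history now [(3, 8), (18, 23), (20, 23), (23, 2)])
READ d @v6: history=[(1, 19), (5, 7), (6, 13), (9, 23), (15, 12), (16, 16), (19, 4)] -> pick v6 -> 13
READ a @v1: history=[(2, 3), (4, 24), (11, 15), (13, 3), (22, 16)] -> no version <= 1 -> NONE
v24: WRITE c=10  (c history now [(7, 18), (8, 7), (10, 8), (12, 25), (14, 4), (17, 19), (21, 11), (24, 10)])
v25: WRITE d=5  (d history now [(1, 19), (5, 7), (6, 13), (9, 23), (15, 12), (16, 16), (19, 4), (25, 5)])
READ c @v21: history=[(7, 18), (8, 7), (10, 8), (12, 25), (14, 4), (17, 19), (21, 11), (24, 10)] -> pick v21 -> 11
v26: WRITE d=14  (d history now [(1, 19), (5, 7), (6, 13), (9, 23), (15, 12), (16, 16), (19, 4), (25, 5), (26, 14)])
v27: WRITE b=14  (b history now [(3, 8), (18, 23), (20, 23), (23, 2), (27, 14)])
v28: WRITE a=7  (a history now [(2, 3), (4, 24), (11, 15), (13, 3), (22, 16), (28, 7)])
v29: WRITE a=4  (a history now [(2, 3), (4, 24), (11, 15), (13, 3), (22, 16), (28, 7), (29, 4)])
v30: WRITE c=3  (c history now [(7, 18), (8, 7), (10, 8), (12, 25), (14, 4), (17, 19), (21, 11), (24, 10), (30, 3)])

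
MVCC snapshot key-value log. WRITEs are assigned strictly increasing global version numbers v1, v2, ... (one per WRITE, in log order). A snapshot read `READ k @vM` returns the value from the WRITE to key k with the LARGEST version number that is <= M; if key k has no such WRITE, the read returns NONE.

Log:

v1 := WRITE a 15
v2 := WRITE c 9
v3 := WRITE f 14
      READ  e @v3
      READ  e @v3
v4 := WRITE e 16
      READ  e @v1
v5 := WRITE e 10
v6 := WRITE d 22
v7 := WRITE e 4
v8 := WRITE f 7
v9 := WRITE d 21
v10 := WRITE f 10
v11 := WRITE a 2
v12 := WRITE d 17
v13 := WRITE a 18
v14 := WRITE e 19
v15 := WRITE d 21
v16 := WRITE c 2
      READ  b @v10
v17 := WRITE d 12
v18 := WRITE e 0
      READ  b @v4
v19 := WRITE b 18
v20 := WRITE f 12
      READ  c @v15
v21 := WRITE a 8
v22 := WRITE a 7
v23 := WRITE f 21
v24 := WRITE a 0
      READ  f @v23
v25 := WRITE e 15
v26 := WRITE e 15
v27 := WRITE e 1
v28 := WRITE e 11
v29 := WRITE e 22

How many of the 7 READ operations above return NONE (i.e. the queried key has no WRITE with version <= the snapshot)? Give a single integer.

Answer: 5

Derivation:
v1: WRITE a=15  (a history now [(1, 15)])
v2: WRITE c=9  (c history now [(2, 9)])
v3: WRITE f=14  (f history now [(3, 14)])
READ e @v3: history=[] -> no version <= 3 -> NONE
READ e @v3: history=[] -> no version <= 3 -> NONE
v4: WRITE e=16  (e history now [(4, 16)])
READ e @v1: history=[(4, 16)] -> no version <= 1 -> NONE
v5: WRITE e=10  (e history now [(4, 16), (5, 10)])
v6: WRITE d=22  (d history now [(6, 22)])
v7: WRITE e=4  (e history now [(4, 16), (5, 10), (7, 4)])
v8: WRITE f=7  (f history now [(3, 14), (8, 7)])
v9: WRITE d=21  (d history now [(6, 22), (9, 21)])
v10: WRITE f=10  (f history now [(3, 14), (8, 7), (10, 10)])
v11: WRITE a=2  (a history now [(1, 15), (11, 2)])
v12: WRITE d=17  (d history now [(6, 22), (9, 21), (12, 17)])
v13: WRITE a=18  (a history now [(1, 15), (11, 2), (13, 18)])
v14: WRITE e=19  (e history now [(4, 16), (5, 10), (7, 4), (14, 19)])
v15: WRITE d=21  (d history now [(6, 22), (9, 21), (12, 17), (15, 21)])
v16: WRITE c=2  (c history now [(2, 9), (16, 2)])
READ b @v10: history=[] -> no version <= 10 -> NONE
v17: WRITE d=12  (d history now [(6, 22), (9, 21), (12, 17), (15, 21), (17, 12)])
v18: WRITE e=0  (e history now [(4, 16), (5, 10), (7, 4), (14, 19), (18, 0)])
READ b @v4: history=[] -> no version <= 4 -> NONE
v19: WRITE b=18  (b history now [(19, 18)])
v20: WRITE f=12  (f history now [(3, 14), (8, 7), (10, 10), (20, 12)])
READ c @v15: history=[(2, 9), (16, 2)] -> pick v2 -> 9
v21: WRITE a=8  (a history now [(1, 15), (11, 2), (13, 18), (21, 8)])
v22: WRITE a=7  (a history now [(1, 15), (11, 2), (13, 18), (21, 8), (22, 7)])
v23: WRITE f=21  (f history now [(3, 14), (8, 7), (10, 10), (20, 12), (23, 21)])
v24: WRITE a=0  (a history now [(1, 15), (11, 2), (13, 18), (21, 8), (22, 7), (24, 0)])
READ f @v23: history=[(3, 14), (8, 7), (10, 10), (20, 12), (23, 21)] -> pick v23 -> 21
v25: WRITE e=15  (e history now [(4, 16), (5, 10), (7, 4), (14, 19), (18, 0), (25, 15)])
v26: WRITE e=15  (e history now [(4, 16), (5, 10), (7, 4), (14, 19), (18, 0), (25, 15), (26, 15)])
v27: WRITE e=1  (e history now [(4, 16), (5, 10), (7, 4), (14, 19), (18, 0), (25, 15), (26, 15), (27, 1)])
v28: WRITE e=11  (e history now [(4, 16), (5, 10), (7, 4), (14, 19), (18, 0), (25, 15), (26, 15), (27, 1), (28, 11)])
v29: WRITE e=22  (e history now [(4, 16), (5, 10), (7, 4), (14, 19), (18, 0), (25, 15), (26, 15), (27, 1), (28, 11), (29, 22)])
Read results in order: ['NONE', 'NONE', 'NONE', 'NONE', 'NONE', '9', '21']
NONE count = 5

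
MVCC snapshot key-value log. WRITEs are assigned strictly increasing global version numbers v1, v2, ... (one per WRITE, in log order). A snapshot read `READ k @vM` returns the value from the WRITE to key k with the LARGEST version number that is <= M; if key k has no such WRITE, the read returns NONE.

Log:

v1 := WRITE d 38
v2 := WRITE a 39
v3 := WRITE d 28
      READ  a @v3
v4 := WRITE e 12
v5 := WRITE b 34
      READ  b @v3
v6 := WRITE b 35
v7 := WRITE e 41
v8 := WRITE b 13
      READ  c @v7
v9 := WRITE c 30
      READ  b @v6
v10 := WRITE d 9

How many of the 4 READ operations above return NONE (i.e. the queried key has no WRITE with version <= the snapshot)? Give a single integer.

v1: WRITE d=38  (d history now [(1, 38)])
v2: WRITE a=39  (a history now [(2, 39)])
v3: WRITE d=28  (d history now [(1, 38), (3, 28)])
READ a @v3: history=[(2, 39)] -> pick v2 -> 39
v4: WRITE e=12  (e history now [(4, 12)])
v5: WRITE b=34  (b history now [(5, 34)])
READ b @v3: history=[(5, 34)] -> no version <= 3 -> NONE
v6: WRITE b=35  (b history now [(5, 34), (6, 35)])
v7: WRITE e=41  (e history now [(4, 12), (7, 41)])
v8: WRITE b=13  (b history now [(5, 34), (6, 35), (8, 13)])
READ c @v7: history=[] -> no version <= 7 -> NONE
v9: WRITE c=30  (c history now [(9, 30)])
READ b @v6: history=[(5, 34), (6, 35), (8, 13)] -> pick v6 -> 35
v10: WRITE d=9  (d history now [(1, 38), (3, 28), (10, 9)])
Read results in order: ['39', 'NONE', 'NONE', '35']
NONE count = 2

Answer: 2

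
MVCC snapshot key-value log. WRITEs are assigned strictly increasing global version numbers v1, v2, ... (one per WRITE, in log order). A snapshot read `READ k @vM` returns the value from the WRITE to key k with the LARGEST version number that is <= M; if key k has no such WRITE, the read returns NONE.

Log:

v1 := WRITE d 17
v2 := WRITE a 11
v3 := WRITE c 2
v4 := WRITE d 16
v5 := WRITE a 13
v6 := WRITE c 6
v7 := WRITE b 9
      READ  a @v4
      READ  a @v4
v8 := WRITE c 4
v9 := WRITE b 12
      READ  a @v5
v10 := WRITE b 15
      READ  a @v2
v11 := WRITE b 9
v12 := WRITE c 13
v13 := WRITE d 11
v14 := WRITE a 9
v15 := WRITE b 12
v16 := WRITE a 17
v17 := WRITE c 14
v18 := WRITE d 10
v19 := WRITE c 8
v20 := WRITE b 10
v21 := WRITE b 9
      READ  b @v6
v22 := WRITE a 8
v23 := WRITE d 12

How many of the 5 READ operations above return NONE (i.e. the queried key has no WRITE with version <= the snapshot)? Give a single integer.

Answer: 1

Derivation:
v1: WRITE d=17  (d history now [(1, 17)])
v2: WRITE a=11  (a history now [(2, 11)])
v3: WRITE c=2  (c history now [(3, 2)])
v4: WRITE d=16  (d history now [(1, 17), (4, 16)])
v5: WRITE a=13  (a history now [(2, 11), (5, 13)])
v6: WRITE c=6  (c history now [(3, 2), (6, 6)])
v7: WRITE b=9  (b history now [(7, 9)])
READ a @v4: history=[(2, 11), (5, 13)] -> pick v2 -> 11
READ a @v4: history=[(2, 11), (5, 13)] -> pick v2 -> 11
v8: WRITE c=4  (c history now [(3, 2), (6, 6), (8, 4)])
v9: WRITE b=12  (b history now [(7, 9), (9, 12)])
READ a @v5: history=[(2, 11), (5, 13)] -> pick v5 -> 13
v10: WRITE b=15  (b history now [(7, 9), (9, 12), (10, 15)])
READ a @v2: history=[(2, 11), (5, 13)] -> pick v2 -> 11
v11: WRITE b=9  (b history now [(7, 9), (9, 12), (10, 15), (11, 9)])
v12: WRITE c=13  (c history now [(3, 2), (6, 6), (8, 4), (12, 13)])
v13: WRITE d=11  (d history now [(1, 17), (4, 16), (13, 11)])
v14: WRITE a=9  (a history now [(2, 11), (5, 13), (14, 9)])
v15: WRITE b=12  (b history now [(7, 9), (9, 12), (10, 15), (11, 9), (15, 12)])
v16: WRITE a=17  (a history now [(2, 11), (5, 13), (14, 9), (16, 17)])
v17: WRITE c=14  (c history now [(3, 2), (6, 6), (8, 4), (12, 13), (17, 14)])
v18: WRITE d=10  (d history now [(1, 17), (4, 16), (13, 11), (18, 10)])
v19: WRITE c=8  (c history now [(3, 2), (6, 6), (8, 4), (12, 13), (17, 14), (19, 8)])
v20: WRITE b=10  (b history now [(7, 9), (9, 12), (10, 15), (11, 9), (15, 12), (20, 10)])
v21: WRITE b=9  (b history now [(7, 9), (9, 12), (10, 15), (11, 9), (15, 12), (20, 10), (21, 9)])
READ b @v6: history=[(7, 9), (9, 12), (10, 15), (11, 9), (15, 12), (20, 10), (21, 9)] -> no version <= 6 -> NONE
v22: WRITE a=8  (a history now [(2, 11), (5, 13), (14, 9), (16, 17), (22, 8)])
v23: WRITE d=12  (d history now [(1, 17), (4, 16), (13, 11), (18, 10), (23, 12)])
Read results in order: ['11', '11', '13', '11', 'NONE']
NONE count = 1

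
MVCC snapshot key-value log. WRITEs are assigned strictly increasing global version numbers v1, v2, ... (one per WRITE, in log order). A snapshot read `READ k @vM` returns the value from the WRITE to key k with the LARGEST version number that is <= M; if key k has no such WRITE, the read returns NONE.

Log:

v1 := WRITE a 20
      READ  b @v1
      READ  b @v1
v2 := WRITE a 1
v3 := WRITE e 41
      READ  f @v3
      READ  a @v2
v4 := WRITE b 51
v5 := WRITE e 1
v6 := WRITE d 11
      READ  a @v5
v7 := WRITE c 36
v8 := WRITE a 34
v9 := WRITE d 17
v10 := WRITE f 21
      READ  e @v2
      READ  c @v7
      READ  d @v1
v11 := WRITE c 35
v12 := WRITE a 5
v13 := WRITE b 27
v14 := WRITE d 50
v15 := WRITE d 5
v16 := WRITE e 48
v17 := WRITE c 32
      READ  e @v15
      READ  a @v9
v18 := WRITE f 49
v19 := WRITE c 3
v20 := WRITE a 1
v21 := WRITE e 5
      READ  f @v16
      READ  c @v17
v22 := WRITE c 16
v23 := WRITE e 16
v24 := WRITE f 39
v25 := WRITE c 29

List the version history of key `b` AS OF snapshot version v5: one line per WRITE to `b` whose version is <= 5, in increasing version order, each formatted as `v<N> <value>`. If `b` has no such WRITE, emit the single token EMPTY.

Scan writes for key=b with version <= 5:
  v1 WRITE a 20 -> skip
  v2 WRITE a 1 -> skip
  v3 WRITE e 41 -> skip
  v4 WRITE b 51 -> keep
  v5 WRITE e 1 -> skip
  v6 WRITE d 11 -> skip
  v7 WRITE c 36 -> skip
  v8 WRITE a 34 -> skip
  v9 WRITE d 17 -> skip
  v10 WRITE f 21 -> skip
  v11 WRITE c 35 -> skip
  v12 WRITE a 5 -> skip
  v13 WRITE b 27 -> drop (> snap)
  v14 WRITE d 50 -> skip
  v15 WRITE d 5 -> skip
  v16 WRITE e 48 -> skip
  v17 WRITE c 32 -> skip
  v18 WRITE f 49 -> skip
  v19 WRITE c 3 -> skip
  v20 WRITE a 1 -> skip
  v21 WRITE e 5 -> skip
  v22 WRITE c 16 -> skip
  v23 WRITE e 16 -> skip
  v24 WRITE f 39 -> skip
  v25 WRITE c 29 -> skip
Collected: [(4, 51)]

Answer: v4 51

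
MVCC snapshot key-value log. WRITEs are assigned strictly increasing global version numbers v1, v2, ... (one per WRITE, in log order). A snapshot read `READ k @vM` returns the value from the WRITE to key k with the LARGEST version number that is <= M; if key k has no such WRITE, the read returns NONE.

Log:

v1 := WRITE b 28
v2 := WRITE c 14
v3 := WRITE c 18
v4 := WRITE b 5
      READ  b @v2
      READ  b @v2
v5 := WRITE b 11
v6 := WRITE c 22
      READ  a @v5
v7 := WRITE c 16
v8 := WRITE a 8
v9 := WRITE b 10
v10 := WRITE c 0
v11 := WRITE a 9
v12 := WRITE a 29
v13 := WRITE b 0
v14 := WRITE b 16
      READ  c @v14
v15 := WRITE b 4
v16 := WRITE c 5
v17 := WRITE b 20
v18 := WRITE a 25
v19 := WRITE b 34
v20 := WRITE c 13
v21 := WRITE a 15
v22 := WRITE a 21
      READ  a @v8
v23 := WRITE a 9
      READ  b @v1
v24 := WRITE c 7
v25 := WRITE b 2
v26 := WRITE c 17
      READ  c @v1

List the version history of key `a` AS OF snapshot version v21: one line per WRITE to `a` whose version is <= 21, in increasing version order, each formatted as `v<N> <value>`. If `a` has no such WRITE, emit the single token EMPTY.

Answer: v8 8
v11 9
v12 29
v18 25
v21 15

Derivation:
Scan writes for key=a with version <= 21:
  v1 WRITE b 28 -> skip
  v2 WRITE c 14 -> skip
  v3 WRITE c 18 -> skip
  v4 WRITE b 5 -> skip
  v5 WRITE b 11 -> skip
  v6 WRITE c 22 -> skip
  v7 WRITE c 16 -> skip
  v8 WRITE a 8 -> keep
  v9 WRITE b 10 -> skip
  v10 WRITE c 0 -> skip
  v11 WRITE a 9 -> keep
  v12 WRITE a 29 -> keep
  v13 WRITE b 0 -> skip
  v14 WRITE b 16 -> skip
  v15 WRITE b 4 -> skip
  v16 WRITE c 5 -> skip
  v17 WRITE b 20 -> skip
  v18 WRITE a 25 -> keep
  v19 WRITE b 34 -> skip
  v20 WRITE c 13 -> skip
  v21 WRITE a 15 -> keep
  v22 WRITE a 21 -> drop (> snap)
  v23 WRITE a 9 -> drop (> snap)
  v24 WRITE c 7 -> skip
  v25 WRITE b 2 -> skip
  v26 WRITE c 17 -> skip
Collected: [(8, 8), (11, 9), (12, 29), (18, 25), (21, 15)]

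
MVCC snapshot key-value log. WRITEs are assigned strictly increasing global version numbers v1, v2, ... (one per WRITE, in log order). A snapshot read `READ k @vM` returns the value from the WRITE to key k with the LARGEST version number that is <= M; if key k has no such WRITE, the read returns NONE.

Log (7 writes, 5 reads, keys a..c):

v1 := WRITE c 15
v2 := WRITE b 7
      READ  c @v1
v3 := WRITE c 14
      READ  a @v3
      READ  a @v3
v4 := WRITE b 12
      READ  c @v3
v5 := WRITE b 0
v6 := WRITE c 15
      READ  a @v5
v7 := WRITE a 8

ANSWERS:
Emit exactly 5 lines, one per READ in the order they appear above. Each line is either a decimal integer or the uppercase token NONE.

Answer: 15
NONE
NONE
14
NONE

Derivation:
v1: WRITE c=15  (c history now [(1, 15)])
v2: WRITE b=7  (b history now [(2, 7)])
READ c @v1: history=[(1, 15)] -> pick v1 -> 15
v3: WRITE c=14  (c history now [(1, 15), (3, 14)])
READ a @v3: history=[] -> no version <= 3 -> NONE
READ a @v3: history=[] -> no version <= 3 -> NONE
v4: WRITE b=12  (b history now [(2, 7), (4, 12)])
READ c @v3: history=[(1, 15), (3, 14)] -> pick v3 -> 14
v5: WRITE b=0  (b history now [(2, 7), (4, 12), (5, 0)])
v6: WRITE c=15  (c history now [(1, 15), (3, 14), (6, 15)])
READ a @v5: history=[] -> no version <= 5 -> NONE
v7: WRITE a=8  (a history now [(7, 8)])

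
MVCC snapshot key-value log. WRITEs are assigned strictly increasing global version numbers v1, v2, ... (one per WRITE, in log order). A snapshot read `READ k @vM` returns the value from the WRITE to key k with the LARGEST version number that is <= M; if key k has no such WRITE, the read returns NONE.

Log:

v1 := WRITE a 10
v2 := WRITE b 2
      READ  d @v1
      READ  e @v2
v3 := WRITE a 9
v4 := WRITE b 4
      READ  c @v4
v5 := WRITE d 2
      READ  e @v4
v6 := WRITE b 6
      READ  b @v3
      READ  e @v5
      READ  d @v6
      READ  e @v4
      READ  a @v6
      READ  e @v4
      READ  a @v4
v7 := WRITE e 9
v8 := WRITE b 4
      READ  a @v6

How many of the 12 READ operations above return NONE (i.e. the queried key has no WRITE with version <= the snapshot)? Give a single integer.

Answer: 7

Derivation:
v1: WRITE a=10  (a history now [(1, 10)])
v2: WRITE b=2  (b history now [(2, 2)])
READ d @v1: history=[] -> no version <= 1 -> NONE
READ e @v2: history=[] -> no version <= 2 -> NONE
v3: WRITE a=9  (a history now [(1, 10), (3, 9)])
v4: WRITE b=4  (b history now [(2, 2), (4, 4)])
READ c @v4: history=[] -> no version <= 4 -> NONE
v5: WRITE d=2  (d history now [(5, 2)])
READ e @v4: history=[] -> no version <= 4 -> NONE
v6: WRITE b=6  (b history now [(2, 2), (4, 4), (6, 6)])
READ b @v3: history=[(2, 2), (4, 4), (6, 6)] -> pick v2 -> 2
READ e @v5: history=[] -> no version <= 5 -> NONE
READ d @v6: history=[(5, 2)] -> pick v5 -> 2
READ e @v4: history=[] -> no version <= 4 -> NONE
READ a @v6: history=[(1, 10), (3, 9)] -> pick v3 -> 9
READ e @v4: history=[] -> no version <= 4 -> NONE
READ a @v4: history=[(1, 10), (3, 9)] -> pick v3 -> 9
v7: WRITE e=9  (e history now [(7, 9)])
v8: WRITE b=4  (b history now [(2, 2), (4, 4), (6, 6), (8, 4)])
READ a @v6: history=[(1, 10), (3, 9)] -> pick v3 -> 9
Read results in order: ['NONE', 'NONE', 'NONE', 'NONE', '2', 'NONE', '2', 'NONE', '9', 'NONE', '9', '9']
NONE count = 7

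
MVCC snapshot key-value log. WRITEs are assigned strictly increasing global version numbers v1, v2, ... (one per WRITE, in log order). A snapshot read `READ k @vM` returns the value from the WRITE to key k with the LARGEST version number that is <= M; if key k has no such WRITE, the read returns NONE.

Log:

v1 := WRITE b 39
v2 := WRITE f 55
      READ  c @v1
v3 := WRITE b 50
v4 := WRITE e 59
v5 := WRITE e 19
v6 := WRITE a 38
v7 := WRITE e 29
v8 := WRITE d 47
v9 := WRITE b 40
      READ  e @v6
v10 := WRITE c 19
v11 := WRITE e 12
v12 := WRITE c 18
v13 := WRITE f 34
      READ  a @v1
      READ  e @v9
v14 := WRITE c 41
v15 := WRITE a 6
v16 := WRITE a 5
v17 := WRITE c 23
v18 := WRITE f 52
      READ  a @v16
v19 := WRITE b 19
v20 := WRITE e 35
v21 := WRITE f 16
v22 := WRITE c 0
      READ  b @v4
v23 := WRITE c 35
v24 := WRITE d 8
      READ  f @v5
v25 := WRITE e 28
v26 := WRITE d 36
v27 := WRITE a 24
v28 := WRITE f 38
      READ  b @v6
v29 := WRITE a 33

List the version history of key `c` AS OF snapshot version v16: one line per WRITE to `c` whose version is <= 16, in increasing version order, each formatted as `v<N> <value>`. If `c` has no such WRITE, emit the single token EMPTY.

Answer: v10 19
v12 18
v14 41

Derivation:
Scan writes for key=c with version <= 16:
  v1 WRITE b 39 -> skip
  v2 WRITE f 55 -> skip
  v3 WRITE b 50 -> skip
  v4 WRITE e 59 -> skip
  v5 WRITE e 19 -> skip
  v6 WRITE a 38 -> skip
  v7 WRITE e 29 -> skip
  v8 WRITE d 47 -> skip
  v9 WRITE b 40 -> skip
  v10 WRITE c 19 -> keep
  v11 WRITE e 12 -> skip
  v12 WRITE c 18 -> keep
  v13 WRITE f 34 -> skip
  v14 WRITE c 41 -> keep
  v15 WRITE a 6 -> skip
  v16 WRITE a 5 -> skip
  v17 WRITE c 23 -> drop (> snap)
  v18 WRITE f 52 -> skip
  v19 WRITE b 19 -> skip
  v20 WRITE e 35 -> skip
  v21 WRITE f 16 -> skip
  v22 WRITE c 0 -> drop (> snap)
  v23 WRITE c 35 -> drop (> snap)
  v24 WRITE d 8 -> skip
  v25 WRITE e 28 -> skip
  v26 WRITE d 36 -> skip
  v27 WRITE a 24 -> skip
  v28 WRITE f 38 -> skip
  v29 WRITE a 33 -> skip
Collected: [(10, 19), (12, 18), (14, 41)]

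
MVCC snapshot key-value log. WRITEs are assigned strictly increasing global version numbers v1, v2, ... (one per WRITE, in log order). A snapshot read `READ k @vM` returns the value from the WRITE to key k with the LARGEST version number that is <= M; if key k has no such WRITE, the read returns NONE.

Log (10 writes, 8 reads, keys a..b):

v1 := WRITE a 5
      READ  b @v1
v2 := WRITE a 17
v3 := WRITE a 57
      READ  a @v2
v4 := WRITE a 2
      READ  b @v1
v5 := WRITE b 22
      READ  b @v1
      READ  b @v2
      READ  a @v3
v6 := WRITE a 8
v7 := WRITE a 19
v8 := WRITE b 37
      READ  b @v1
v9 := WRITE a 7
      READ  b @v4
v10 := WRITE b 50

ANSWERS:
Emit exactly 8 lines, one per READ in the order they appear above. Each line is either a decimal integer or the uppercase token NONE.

Answer: NONE
17
NONE
NONE
NONE
57
NONE
NONE

Derivation:
v1: WRITE a=5  (a history now [(1, 5)])
READ b @v1: history=[] -> no version <= 1 -> NONE
v2: WRITE a=17  (a history now [(1, 5), (2, 17)])
v3: WRITE a=57  (a history now [(1, 5), (2, 17), (3, 57)])
READ a @v2: history=[(1, 5), (2, 17), (3, 57)] -> pick v2 -> 17
v4: WRITE a=2  (a history now [(1, 5), (2, 17), (3, 57), (4, 2)])
READ b @v1: history=[] -> no version <= 1 -> NONE
v5: WRITE b=22  (b history now [(5, 22)])
READ b @v1: history=[(5, 22)] -> no version <= 1 -> NONE
READ b @v2: history=[(5, 22)] -> no version <= 2 -> NONE
READ a @v3: history=[(1, 5), (2, 17), (3, 57), (4, 2)] -> pick v3 -> 57
v6: WRITE a=8  (a history now [(1, 5), (2, 17), (3, 57), (4, 2), (6, 8)])
v7: WRITE a=19  (a history now [(1, 5), (2, 17), (3, 57), (4, 2), (6, 8), (7, 19)])
v8: WRITE b=37  (b history now [(5, 22), (8, 37)])
READ b @v1: history=[(5, 22), (8, 37)] -> no version <= 1 -> NONE
v9: WRITE a=7  (a history now [(1, 5), (2, 17), (3, 57), (4, 2), (6, 8), (7, 19), (9, 7)])
READ b @v4: history=[(5, 22), (8, 37)] -> no version <= 4 -> NONE
v10: WRITE b=50  (b history now [(5, 22), (8, 37), (10, 50)])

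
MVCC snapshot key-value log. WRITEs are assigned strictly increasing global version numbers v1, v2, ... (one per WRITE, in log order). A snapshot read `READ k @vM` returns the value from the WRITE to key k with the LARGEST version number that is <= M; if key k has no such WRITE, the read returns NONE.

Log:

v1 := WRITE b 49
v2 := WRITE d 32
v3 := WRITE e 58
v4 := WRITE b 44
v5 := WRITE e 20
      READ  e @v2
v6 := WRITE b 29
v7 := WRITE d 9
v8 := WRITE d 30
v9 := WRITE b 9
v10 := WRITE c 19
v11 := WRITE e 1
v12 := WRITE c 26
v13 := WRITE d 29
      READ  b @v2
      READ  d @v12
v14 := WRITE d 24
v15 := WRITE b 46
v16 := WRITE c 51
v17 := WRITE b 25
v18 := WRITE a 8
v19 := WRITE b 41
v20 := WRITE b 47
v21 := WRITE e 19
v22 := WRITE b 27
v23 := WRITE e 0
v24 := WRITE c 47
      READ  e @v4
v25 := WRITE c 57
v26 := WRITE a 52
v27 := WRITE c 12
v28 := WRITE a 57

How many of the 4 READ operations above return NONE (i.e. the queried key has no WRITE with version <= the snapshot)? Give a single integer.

Answer: 1

Derivation:
v1: WRITE b=49  (b history now [(1, 49)])
v2: WRITE d=32  (d history now [(2, 32)])
v3: WRITE e=58  (e history now [(3, 58)])
v4: WRITE b=44  (b history now [(1, 49), (4, 44)])
v5: WRITE e=20  (e history now [(3, 58), (5, 20)])
READ e @v2: history=[(3, 58), (5, 20)] -> no version <= 2 -> NONE
v6: WRITE b=29  (b history now [(1, 49), (4, 44), (6, 29)])
v7: WRITE d=9  (d history now [(2, 32), (7, 9)])
v8: WRITE d=30  (d history now [(2, 32), (7, 9), (8, 30)])
v9: WRITE b=9  (b history now [(1, 49), (4, 44), (6, 29), (9, 9)])
v10: WRITE c=19  (c history now [(10, 19)])
v11: WRITE e=1  (e history now [(3, 58), (5, 20), (11, 1)])
v12: WRITE c=26  (c history now [(10, 19), (12, 26)])
v13: WRITE d=29  (d history now [(2, 32), (7, 9), (8, 30), (13, 29)])
READ b @v2: history=[(1, 49), (4, 44), (6, 29), (9, 9)] -> pick v1 -> 49
READ d @v12: history=[(2, 32), (7, 9), (8, 30), (13, 29)] -> pick v8 -> 30
v14: WRITE d=24  (d history now [(2, 32), (7, 9), (8, 30), (13, 29), (14, 24)])
v15: WRITE b=46  (b history now [(1, 49), (4, 44), (6, 29), (9, 9), (15, 46)])
v16: WRITE c=51  (c history now [(10, 19), (12, 26), (16, 51)])
v17: WRITE b=25  (b history now [(1, 49), (4, 44), (6, 29), (9, 9), (15, 46), (17, 25)])
v18: WRITE a=8  (a history now [(18, 8)])
v19: WRITE b=41  (b history now [(1, 49), (4, 44), (6, 29), (9, 9), (15, 46), (17, 25), (19, 41)])
v20: WRITE b=47  (b history now [(1, 49), (4, 44), (6, 29), (9, 9), (15, 46), (17, 25), (19, 41), (20, 47)])
v21: WRITE e=19  (e history now [(3, 58), (5, 20), (11, 1), (21, 19)])
v22: WRITE b=27  (b history now [(1, 49), (4, 44), (6, 29), (9, 9), (15, 46), (17, 25), (19, 41), (20, 47), (22, 27)])
v23: WRITE e=0  (e history now [(3, 58), (5, 20), (11, 1), (21, 19), (23, 0)])
v24: WRITE c=47  (c history now [(10, 19), (12, 26), (16, 51), (24, 47)])
READ e @v4: history=[(3, 58), (5, 20), (11, 1), (21, 19), (23, 0)] -> pick v3 -> 58
v25: WRITE c=57  (c history now [(10, 19), (12, 26), (16, 51), (24, 47), (25, 57)])
v26: WRITE a=52  (a history now [(18, 8), (26, 52)])
v27: WRITE c=12  (c history now [(10, 19), (12, 26), (16, 51), (24, 47), (25, 57), (27, 12)])
v28: WRITE a=57  (a history now [(18, 8), (26, 52), (28, 57)])
Read results in order: ['NONE', '49', '30', '58']
NONE count = 1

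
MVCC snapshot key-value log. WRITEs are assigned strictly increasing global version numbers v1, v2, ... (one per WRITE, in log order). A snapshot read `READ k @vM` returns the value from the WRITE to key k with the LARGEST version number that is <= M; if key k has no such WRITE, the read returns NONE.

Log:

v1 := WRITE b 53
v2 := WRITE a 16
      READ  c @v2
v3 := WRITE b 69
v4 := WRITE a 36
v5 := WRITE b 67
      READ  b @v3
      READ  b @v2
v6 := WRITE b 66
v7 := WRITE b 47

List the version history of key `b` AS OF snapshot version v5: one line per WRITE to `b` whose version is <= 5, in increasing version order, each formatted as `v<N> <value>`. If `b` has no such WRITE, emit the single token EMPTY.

Answer: v1 53
v3 69
v5 67

Derivation:
Scan writes for key=b with version <= 5:
  v1 WRITE b 53 -> keep
  v2 WRITE a 16 -> skip
  v3 WRITE b 69 -> keep
  v4 WRITE a 36 -> skip
  v5 WRITE b 67 -> keep
  v6 WRITE b 66 -> drop (> snap)
  v7 WRITE b 47 -> drop (> snap)
Collected: [(1, 53), (3, 69), (5, 67)]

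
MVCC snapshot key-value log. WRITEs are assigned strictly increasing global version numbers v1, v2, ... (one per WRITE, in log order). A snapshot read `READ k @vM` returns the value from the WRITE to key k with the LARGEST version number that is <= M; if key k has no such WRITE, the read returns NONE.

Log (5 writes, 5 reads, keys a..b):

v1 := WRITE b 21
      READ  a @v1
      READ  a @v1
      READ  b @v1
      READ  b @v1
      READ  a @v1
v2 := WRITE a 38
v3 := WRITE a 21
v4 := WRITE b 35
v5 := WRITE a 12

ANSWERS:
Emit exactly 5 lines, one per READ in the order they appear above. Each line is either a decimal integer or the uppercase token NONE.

v1: WRITE b=21  (b history now [(1, 21)])
READ a @v1: history=[] -> no version <= 1 -> NONE
READ a @v1: history=[] -> no version <= 1 -> NONE
READ b @v1: history=[(1, 21)] -> pick v1 -> 21
READ b @v1: history=[(1, 21)] -> pick v1 -> 21
READ a @v1: history=[] -> no version <= 1 -> NONE
v2: WRITE a=38  (a history now [(2, 38)])
v3: WRITE a=21  (a history now [(2, 38), (3, 21)])
v4: WRITE b=35  (b history now [(1, 21), (4, 35)])
v5: WRITE a=12  (a history now [(2, 38), (3, 21), (5, 12)])

Answer: NONE
NONE
21
21
NONE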